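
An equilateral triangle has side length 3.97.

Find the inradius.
r = Area/s with s the semi-perimeter.
Area = (√3/4)·3.97² = (√3/4)·15.7609 ≈ 0.433013·15.7609 ≈ 6.82467
s = 3·3.97/2 = 5.955
r ≈ 6.82467/5.955 ≈ 1.14604
(Equivalently r = side/(2√3) = 3.97/3.4641 ≈ 1.14604.)

r = 1.146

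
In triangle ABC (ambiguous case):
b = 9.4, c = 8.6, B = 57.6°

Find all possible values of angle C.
b/sin(B) = c/sin(C)  ⇒  sin(C) = c·sin(B)/b = 8.6·sin(57.6°)/9.4
sin(57.6°) ≈ 0.844328
sin(C) ≈ 8.6·0.844328/9.4 ≈ 7.26122/9.4 ≈ 0.77247
Candidate 1: C₁ = arcsin(0.77247) ≈ 50.5762°  →  A = 180° − 57.6° − 50.5762° ≈ 71.8238° > 0, valid
Candidate 2: C₂ = 180° − C₁ ≈ 129.424°  →  A = 180° − 57.6° − 129.424° ≈ -7.0238° ≤ 0, not a valid triangle

C = 50.58° (one solution)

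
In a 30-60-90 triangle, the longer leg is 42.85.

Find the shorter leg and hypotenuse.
In a 30-60-90 triangle the sides are in ratio 1 : √3 : 2, so short leg = long leg/√3 and hypotenuse = 2·(short leg).
Short leg = 42.85/√3 ≈ 42.85/1.73205 ≈ 24.7395
Hypotenuse = 2·24.7395 ≈ 49.4789

Short leg = 24.74, Hypotenuse = 49.48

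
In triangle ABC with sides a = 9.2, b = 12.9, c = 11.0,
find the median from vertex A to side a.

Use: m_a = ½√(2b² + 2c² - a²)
m_a = ½√(2·12.9² + 2·11.0² − 9.2²) = ½√(2·166.41 + 2·121 − 84.64) = ½√(332.82 + 242 − 84.64) = ½√490.18
√490.18 ≈ 22.14, so m_a ≈ 11.07

m_a = 11.07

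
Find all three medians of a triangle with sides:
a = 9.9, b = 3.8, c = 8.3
Median formula: m_a = ½√(2b² + 2c² − a²) (and cyclically). a² = 98.01, b² = 14.44, c² = 68.89.
m_a = ½√(2·14.44 + 2·68.89 − 98.01) = ½√68.65 ≈ ½·8.28553 ≈ 4.14276
m_b = ½√(2·98.01 + 2·68.89 − 14.44) = ½√319.36 ≈ ½·17.8706 ≈ 8.93532
m_c = ½√(2·98.01 + 2·14.44 − 68.89) = ½√156.01 ≈ ½·12.4904 ≈ 6.2452

m_a = 4.143, m_b = 8.935, m_c = 6.245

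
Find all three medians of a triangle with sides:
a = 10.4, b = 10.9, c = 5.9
Median formula: m_a = ½√(2b² + 2c² − a²) (and cyclically). a² = 108.16, b² = 118.81, c² = 34.81.
m_a = ½√(2·118.81 + 2·34.81 − 108.16) = ½√199.08 ≈ ½·14.1096 ≈ 7.05479
m_b = ½√(2·108.16 + 2·34.81 − 118.81) = ½√167.13 ≈ ½·12.9279 ≈ 6.46394
m_c = ½√(2·108.16 + 2·118.81 − 34.81) = ½√419.13 ≈ ½·20.4727 ≈ 10.2363

m_a = 7.055, m_b = 6.464, m_c = 10.24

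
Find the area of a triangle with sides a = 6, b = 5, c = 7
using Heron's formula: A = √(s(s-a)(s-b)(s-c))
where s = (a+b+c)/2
s = (6 + 5 + 7)/2 = 18/2 = 9
s − a = 3, s − b = 4, s − c = 2
s(s−a)(s−b)(s−c) = 9·3·4·2 = 216
Area = √216 ≈ 14.6969

s = 9.0, Area = 14.7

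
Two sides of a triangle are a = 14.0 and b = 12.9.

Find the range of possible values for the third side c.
Triangle inequality: |a − b| < c < a + b
|a − b| = |14.0 − 12.9| = 1.1
a + b = 14.0 + 12.9 = 26.9

1.1 < c < 26.9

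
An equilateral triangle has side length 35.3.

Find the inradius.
r = Area/s with s the semi-perimeter.
Area = (√3/4)·35.3² = (√3/4)·1246.09 ≈ 0.433013·1246.09 ≈ 539.573
s = 3·35.3/2 = 52.95
r ≈ 539.573/52.95 ≈ 10.1902
(Equivalently r = side/(2√3) = 35.3/3.4641 ≈ 10.1902.)

r = 10.19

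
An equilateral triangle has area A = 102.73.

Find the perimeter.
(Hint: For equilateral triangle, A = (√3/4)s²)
A = (√3/4)s²  ⇒  s² = 4A/√3 = 4·102.73/√3 = 410.92/1.73205 ≈ 237.245
s ≈ √237.245 ≈ 15.4028
Perimeter = 3s ≈ 3·15.4028 ≈ 46.2083

Perimeter = 46.21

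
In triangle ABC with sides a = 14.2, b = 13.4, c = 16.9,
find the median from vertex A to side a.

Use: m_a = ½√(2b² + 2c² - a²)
m_a = ½√(2·13.4² + 2·16.9² − 14.2²) = ½√(2·179.56 + 2·285.61 − 201.64) = ½√(359.12 + 571.22 − 201.64) = ½√728.7
√728.7 ≈ 26.9944, so m_a ≈ 13.4972

m_a = 13.5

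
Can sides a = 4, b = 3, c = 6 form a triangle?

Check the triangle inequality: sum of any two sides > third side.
a + b vs c: 4 + 3 = 7 > 6  ✓
a + c vs b: 4 + 6 = 10 > 3  ✓
b + c vs a: 3 + 6 = 9 > 4  ✓

Yes, triangle inequality satisfied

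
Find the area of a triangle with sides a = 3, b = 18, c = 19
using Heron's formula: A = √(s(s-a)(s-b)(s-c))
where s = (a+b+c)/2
s = (3 + 18 + 19)/2 = 40/2 = 20
s − a = 17, s − b = 2, s − c = 1
s(s−a)(s−b)(s−c) = 20·17·2·1 = 680
Area = √680 ≈ 26.0768

s = 20.0, Area = 26.08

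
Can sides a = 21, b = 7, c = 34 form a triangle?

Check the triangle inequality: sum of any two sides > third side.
a + b vs c: 21 + 7 = 28 ≤ 34  ✗
a + c vs b: 21 + 34 = 55 > 7  ✓
b + c vs a: 7 + 34 = 41 > 21  ✓

No: 21 + 7 = 28 is not > 34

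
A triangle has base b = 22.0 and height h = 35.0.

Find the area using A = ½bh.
A = ½·b·h = ½·22.0·35.0 = ½·770 = 385

Area = 385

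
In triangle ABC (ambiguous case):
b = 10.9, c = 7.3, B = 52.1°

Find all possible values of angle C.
b/sin(B) = c/sin(C)  ⇒  sin(C) = c·sin(B)/b = 7.3·sin(52.1°)/10.9
sin(52.1°) ≈ 0.789084
sin(C) ≈ 7.3·0.789084/10.9 ≈ 5.76031/10.9 ≈ 0.528469
Candidate 1: C₁ = arcsin(0.528469) ≈ 31.9021°  →  A = 180° − 52.1° − 31.9021° ≈ 95.9979° > 0, valid
Candidate 2: C₂ = 180° − C₁ ≈ 148.098°  →  A = 180° − 52.1° − 148.098° ≈ -20.1979° ≤ 0, not a valid triangle

C = 31.9° (one solution)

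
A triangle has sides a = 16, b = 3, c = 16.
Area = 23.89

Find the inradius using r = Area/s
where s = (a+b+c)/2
s = (16 + 3 + 16)/2 = 35/2 = 17.5
r = Area/s = 23.89/17.5 ≈ 1.36514

r = 1.365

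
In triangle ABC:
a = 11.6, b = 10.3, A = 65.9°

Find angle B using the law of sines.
a/sin(A) = b/sin(B)  ⇒  sin(B) = b·sin(A)/a = 10.3·sin(65.9°)/11.6
sin(65.9°) ≈ 0.912834
sin(B) ≈ 10.3·0.912834/11.6 ≈ 9.40219/11.6 ≈ 0.810534
B = arcsin(0.810534) ≈ 54.1481°
(Since b ≤ a we need B ≤ A, so the obtuse alternative 180° − 54.1481° ≈ 125.852° is rejected.)

B = 54.15°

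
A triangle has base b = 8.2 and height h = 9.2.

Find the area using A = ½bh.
A = ½·b·h = ½·8.2·9.2 = ½·75.44 = 37.72

Area = 37.72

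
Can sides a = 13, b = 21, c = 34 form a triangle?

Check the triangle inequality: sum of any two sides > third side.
a + b vs c: 13 + 21 = 34 ≤ 34  ✗
a + c vs b: 13 + 34 = 47 > 21  ✓
b + c vs a: 21 + 34 = 55 > 13  ✓

No: 13 + 21 = 34 is not > 34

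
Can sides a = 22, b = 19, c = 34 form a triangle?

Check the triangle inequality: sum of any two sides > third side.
a + b vs c: 22 + 19 = 41 > 34  ✓
a + c vs b: 22 + 34 = 56 > 19  ✓
b + c vs a: 19 + 34 = 53 > 22  ✓

Yes, triangle inequality satisfied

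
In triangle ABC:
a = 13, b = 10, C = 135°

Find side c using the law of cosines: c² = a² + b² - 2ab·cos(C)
c² = 13² + 10² − 2·13·10·cos(135°)
cos(135°) ≈ -0.707107
c² ≈ 169 + 100 − 260·(-0.707107) ≈ 269 + 183.848 ≈ 452.848
c ≈ √452.848 ≈ 21.2802

c = 21.28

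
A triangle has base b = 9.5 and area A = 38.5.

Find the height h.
A = ½·b·h  ⇒  h = 2A/b = 2·38.5/9.5 = 77/9.5 ≈ 8.10526

h = 8.105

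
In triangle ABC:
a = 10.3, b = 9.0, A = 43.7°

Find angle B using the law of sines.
a/sin(A) = b/sin(B)  ⇒  sin(B) = b·sin(A)/a = 9.0·sin(43.7°)/10.3
sin(43.7°) ≈ 0.690882
sin(B) ≈ 9.0·0.690882/10.3 ≈ 6.21794/10.3 ≈ 0.603684
B = arcsin(0.603684) ≈ 37.1342°
(Since b ≤ a we need B ≤ A, so the obtuse alternative 180° − 37.1342° ≈ 142.866° is rejected.)

B = 37.13°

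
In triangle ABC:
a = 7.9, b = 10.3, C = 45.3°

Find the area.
Two sides and the included angle (SAS): A = ½·a·b·sin(C) = ½·7.9·10.3·sin(45.3°)
sin(45.3°) ≈ 0.710799
A ≈ ½·81.37·0.710799 = 40.685·0.710799 ≈ 28.9189

Area = 28.92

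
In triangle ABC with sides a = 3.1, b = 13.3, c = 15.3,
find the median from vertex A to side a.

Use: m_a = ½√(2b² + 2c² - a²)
m_a = ½√(2·13.3² + 2·15.3² − 3.1²) = ½√(2·176.89 + 2·234.09 − 9.61) = ½√(353.78 + 468.18 − 9.61) = ½√812.35
√812.35 ≈ 28.5018, so m_a ≈ 14.2509

m_a = 14.25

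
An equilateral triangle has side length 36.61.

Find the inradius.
r = Area/s with s the semi-perimeter.
Area = (√3/4)·36.61² = (√3/4)·1340.2921 ≈ 0.433013·1340.2921 ≈ 580.364
s = 3·36.61/2 = 54.915
r ≈ 580.364/54.915 ≈ 10.5684
(Equivalently r = side/(2√3) = 36.61/3.4641 ≈ 10.5684.)

r = 10.57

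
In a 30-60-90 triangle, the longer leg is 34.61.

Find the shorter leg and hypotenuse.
In a 30-60-90 triangle the sides are in ratio 1 : √3 : 2, so short leg = long leg/√3 and hypotenuse = 2·(short leg).
Short leg = 34.61/√3 ≈ 34.61/1.73205 ≈ 19.9821
Hypotenuse = 2·19.9821 ≈ 39.9642

Short leg = 19.98, Hypotenuse = 39.96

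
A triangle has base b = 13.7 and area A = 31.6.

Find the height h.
A = ½·b·h  ⇒  h = 2A/b = 2·31.6/13.7 = 63.2/13.7 ≈ 4.61314

h = 4.613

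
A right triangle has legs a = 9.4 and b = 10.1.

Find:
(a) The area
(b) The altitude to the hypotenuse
(a) The legs are perpendicular, so Area = ½·a·b = ½·9.4·10.1 = ½·94.94 = 47.47
(b) Hypotenuse c = √(a² + b²) = √(88.36 + 102.01) = √190.37 ≈ 13.7975
    Area = ½·c·h_c  ⇒  h_c = 2·Area/c = 94.94/13.7975 ≈ 6.88097

Area = 47.47, h_c = 6.881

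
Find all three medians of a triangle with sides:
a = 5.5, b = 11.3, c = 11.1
Median formula: m_a = ½√(2b² + 2c² − a²) (and cyclically). a² = 30.25, b² = 127.69, c² = 123.21.
m_a = ½√(2·127.69 + 2·123.21 − 30.25) = ½√471.55 ≈ ½·21.7152 ≈ 10.8576
m_b = ½√(2·30.25 + 2·123.21 − 127.69) = ½√179.23 ≈ ½·13.3877 ≈ 6.69384
m_c = ½√(2·30.25 + 2·127.69 − 123.21) = ½√192.67 ≈ ½·13.8806 ≈ 6.94028

m_a = 10.86, m_b = 6.694, m_c = 6.94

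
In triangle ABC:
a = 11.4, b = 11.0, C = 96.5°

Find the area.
Two sides and the included angle (SAS): A = ½·a·b·sin(C) = ½·11.4·11.0·sin(96.5°)
sin(96.5°) ≈ 0.993572
A ≈ ½·125.4·0.993572 = 62.7·0.993572 ≈ 62.297

Area = 62.3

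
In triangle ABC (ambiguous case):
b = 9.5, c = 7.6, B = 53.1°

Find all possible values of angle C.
b/sin(B) = c/sin(C)  ⇒  sin(C) = c·sin(B)/b = 7.6·sin(53.1°)/9.5
sin(53.1°) ≈ 0.799685
sin(C) ≈ 7.6·0.799685/9.5 ≈ 6.0776/9.5 ≈ 0.639748
Candidate 1: C₁ = arcsin(0.639748) ≈ 39.773°  →  A = 180° − 53.1° − 39.773° ≈ 87.127° > 0, valid
Candidate 2: C₂ = 180° − C₁ ≈ 140.227°  →  A = 180° − 53.1° − 140.227° ≈ -13.327° ≤ 0, not a valid triangle

C = 39.77° (one solution)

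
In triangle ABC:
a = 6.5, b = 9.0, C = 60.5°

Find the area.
Two sides and the included angle (SAS): A = ½·a·b·sin(C) = ½·6.5·9.0·sin(60.5°)
sin(60.5°) ≈ 0.870356
A ≈ ½·58.5·0.870356 = 29.25·0.870356 ≈ 25.4579

Area = 25.46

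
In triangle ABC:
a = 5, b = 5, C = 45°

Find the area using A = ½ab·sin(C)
A = ½·a·b·sin(C) = ½·5·5·sin(45°)
sin(45°) ≈ 0.707107
A ≈ ½·25·0.707107 = 12.5·0.707107 ≈ 8.83883

Area = 8.839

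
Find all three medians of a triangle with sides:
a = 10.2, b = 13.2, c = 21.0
Median formula: m_a = ½√(2b² + 2c² − a²) (and cyclically). a² = 104.04, b² = 174.24, c² = 441.
m_a = ½√(2·174.24 + 2·441 − 104.04) = ½√1126.44 ≈ ½·33.5625 ≈ 16.7812
m_b = ½√(2·104.04 + 2·441 − 174.24) = ½√915.84 ≈ ½·30.2628 ≈ 15.1314
m_c = ½√(2·104.04 + 2·174.24 − 441) = ½√115.56 ≈ ½·10.7499 ≈ 5.37494

m_a = 16.78, m_b = 15.13, m_c = 5.375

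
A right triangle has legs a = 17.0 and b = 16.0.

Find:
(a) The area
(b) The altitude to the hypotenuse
(a) The legs are perpendicular, so Area = ½·a·b = ½·17.0·16.0 = ½·272 = 136
(b) Hypotenuse c = √(a² + b²) = √(289 + 256) = √545 ≈ 23.3452
    Area = ½·c·h_c  ⇒  h_c = 2·Area/c = 272/23.3452 ≈ 11.6512

Area = 136, h_c = 11.65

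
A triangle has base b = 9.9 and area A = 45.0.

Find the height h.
A = ½·b·h  ⇒  h = 2A/b = 2·45.0/9.9 = 90/9.9 ≈ 9.09091

h = 9.091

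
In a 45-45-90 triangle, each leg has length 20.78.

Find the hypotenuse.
In a 45-45-90 triangle the sides are in ratio 1 : 1 : √2, so hypotenuse = leg·√2.
Hypotenuse = 20.78·√2 ≈ 20.78·1.41421 ≈ 29.3874

Hypotenuse = 20.78√2 = 29.39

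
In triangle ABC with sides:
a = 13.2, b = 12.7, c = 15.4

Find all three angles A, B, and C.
Law of cosines for each angle (a² = 174.24, b² = 161.29, c² = 237.16):
cos(A) = (b² + c² − a²)/(2bc) = (161.29 + 237.16 − 174.24)/(2·12.7·15.4) = 224.21/391.16 ≈ 0.573193  ⇒  A ≈ 55.0268°
cos(B) = (a² + c² − b²)/(2ac) = (174.24 + 237.16 − 161.29)/(2·13.2·15.4) = 250.11/406.56 ≈ 0.615186  ⇒  B ≈ 52.0346°
cos(C) = (a² + b² − c²)/(2ab) = (174.24 + 161.29 − 237.16)/(2·13.2·12.7) = 98.37/335.28 ≈ 0.293397  ⇒  C ≈ 72.9386°
Check: A + B + C ≈ 180°

A = 55.03°, B = 52.03°, C = 72.94°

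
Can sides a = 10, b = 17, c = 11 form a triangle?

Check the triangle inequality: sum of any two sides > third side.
a + b vs c: 10 + 17 = 27 > 11  ✓
a + c vs b: 10 + 11 = 21 > 17  ✓
b + c vs a: 17 + 11 = 28 > 10  ✓

Yes, triangle inequality satisfied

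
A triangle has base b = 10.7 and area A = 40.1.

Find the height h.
A = ½·b·h  ⇒  h = 2A/b = 2·40.1/10.7 = 80.2/10.7 ≈ 7.49533

h = 7.495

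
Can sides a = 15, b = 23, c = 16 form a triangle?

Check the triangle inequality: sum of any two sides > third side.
a + b vs c: 15 + 23 = 38 > 16  ✓
a + c vs b: 15 + 16 = 31 > 23  ✓
b + c vs a: 23 + 16 = 39 > 15  ✓

Yes, triangle inequality satisfied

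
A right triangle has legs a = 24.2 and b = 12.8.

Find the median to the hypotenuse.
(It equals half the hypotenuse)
Hypotenuse c = √(a² + b²) = √(585.64 + 163.84) = √749.48 ≈ 27.3766
Median to hypotenuse = c/2 ≈ 27.3766/2 ≈ 13.6883

Median = 13.69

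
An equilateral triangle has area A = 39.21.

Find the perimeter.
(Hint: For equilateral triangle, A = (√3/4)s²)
A = (√3/4)s²  ⇒  s² = 4A/√3 = 4·39.21/√3 = 156.84/1.73205 ≈ 90.5516
s ≈ √90.5516 ≈ 9.51586
Perimeter = 3s ≈ 3·9.51586 ≈ 28.5476

Perimeter = 28.55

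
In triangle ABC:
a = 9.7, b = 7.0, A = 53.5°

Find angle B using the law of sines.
a/sin(A) = b/sin(B)  ⇒  sin(B) = b·sin(A)/a = 7.0·sin(53.5°)/9.7
sin(53.5°) ≈ 0.803857
sin(B) ≈ 7.0·0.803857/9.7 ≈ 5.627/9.7 ≈ 0.580103
B = arcsin(0.580103) ≈ 35.4578°
(Since b ≤ a we need B ≤ A, so the obtuse alternative 180° − 35.4578° ≈ 144.542° is rejected.)

B = 35.46°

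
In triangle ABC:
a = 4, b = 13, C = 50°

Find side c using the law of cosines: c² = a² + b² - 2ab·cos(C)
c² = 4² + 13² − 2·4·13·cos(50°)
cos(50°) ≈ 0.642788
c² ≈ 16 + 169 − 104·(0.642788) ≈ 185 − 66.8499 ≈ 118.15
c ≈ √118.15 ≈ 10.8697

c = 10.87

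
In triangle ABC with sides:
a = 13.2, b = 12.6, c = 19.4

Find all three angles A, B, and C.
Law of cosines for each angle (a² = 174.24, b² = 158.76, c² = 376.36):
cos(A) = (b² + c² − a²)/(2bc) = (158.76 + 376.36 − 174.24)/(2·12.6·19.4) = 360.88/488.88 ≈ 0.738177  ⇒  A ≈ 42.4236°
cos(B) = (a² + c² − b²)/(2ac) = (174.24 + 376.36 − 158.76)/(2·13.2·19.4) = 391.84/512.16 ≈ 0.765073  ⇒  B ≈ 40.0865°
cos(C) = (a² + b² − c²)/(2ab) = (174.24 + 158.76 − 376.36)/(2·13.2·12.6) = -43.36/332.64 ≈ -0.130351  ⇒  C ≈ 97.4899°
Check: A + B + C ≈ 180°

A = 42.42°, B = 40.09°, C = 97.49°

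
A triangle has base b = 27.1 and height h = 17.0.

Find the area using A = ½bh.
A = ½·b·h = ½·27.1·17.0 = ½·460.7 = 230.35

Area = 230.35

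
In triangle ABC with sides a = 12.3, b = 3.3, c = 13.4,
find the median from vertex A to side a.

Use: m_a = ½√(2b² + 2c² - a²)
m_a = ½√(2·3.3² + 2·13.4² − 12.3²) = ½√(2·10.89 + 2·179.56 − 151.29) = ½√(21.78 + 359.12 − 151.29) = ½√229.61
√229.61 ≈ 15.1529, so m_a ≈ 7.57644

m_a = 7.576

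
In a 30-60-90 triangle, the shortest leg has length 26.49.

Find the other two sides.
In a 30-60-90 triangle the sides are in ratio 1 : √3 : 2 (short leg : long leg : hypotenuse).
Long leg = 26.49·√3 ≈ 26.49·1.73205 ≈ 45.882
Hypotenuse = 2·26.49 = 52.98

Long leg = 26.49√3 = 45.88, Hypotenuse = 52.98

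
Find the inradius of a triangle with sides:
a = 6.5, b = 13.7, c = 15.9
r = Area/s where s is the semi-perimeter.
s = (6.5 + 13.7 + 15.9)/2 = 36.1/2 = 18.05
Area = √(s(s−a)(s−b)(s−c)) = √(18.05·11.55·4.35·2.15) ≈ √1949.79 ≈ 44.1564
r ≈ 44.1564/18.05 ≈ 2.44634

r = 2.446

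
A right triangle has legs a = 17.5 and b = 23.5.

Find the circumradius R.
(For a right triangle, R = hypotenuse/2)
Hypotenuse c = √(a² + b²) = √(306.25 + 552.25) = √858.5 ≈ 29.3002
R = c/2 ≈ 29.3002/2 ≈ 14.6501

R = 14.65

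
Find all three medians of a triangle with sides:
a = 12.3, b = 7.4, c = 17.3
Median formula: m_a = ½√(2b² + 2c² − a²) (and cyclically). a² = 151.29, b² = 54.76, c² = 299.29.
m_a = ½√(2·54.76 + 2·299.29 − 151.29) = ½√556.81 ≈ ½·23.5968 ≈ 11.7984
m_b = ½√(2·151.29 + 2·299.29 − 54.76) = ½√846.4 ≈ ½·29.093 ≈ 14.5465
m_c = ½√(2·151.29 + 2·54.76 − 299.29) = ½√112.81 ≈ ½·10.6212 ≈ 5.3106

m_a = 11.8, m_b = 14.55, m_c = 5.311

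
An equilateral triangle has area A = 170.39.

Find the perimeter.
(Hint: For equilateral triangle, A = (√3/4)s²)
A = (√3/4)s²  ⇒  s² = 4A/√3 = 4·170.39/√3 = 681.56/1.73205 ≈ 393.499
s ≈ √393.499 ≈ 19.8368
Perimeter = 3s ≈ 3·19.8368 ≈ 59.5104

Perimeter = 59.51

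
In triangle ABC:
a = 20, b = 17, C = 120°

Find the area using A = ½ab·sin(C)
A = ½·a·b·sin(C) = ½·20·17·sin(120°)
sin(120°) ≈ 0.866025
A ≈ ½·340·0.866025 = 170·0.866025 ≈ 147.224

Area = 147.2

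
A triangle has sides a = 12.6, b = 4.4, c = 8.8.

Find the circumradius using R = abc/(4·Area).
First find the area with Heron's formula.
s = (12.6 + 4.4 + 8.8)/2 = 12.9
Area = √(s(s−a)(s−b)(s−c)) = √(12.9·0.3·8.5·4.1) ≈ √134.869 ≈ 11.6133
abc = 12.6·4.4·8.8 = 487.872
R = abc/(4·Area) ≈ 487.872/(4·11.6133) = 487.872/46.4533 ≈ 10.5024

R = 10.5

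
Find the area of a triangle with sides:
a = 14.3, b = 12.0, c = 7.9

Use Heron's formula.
s = (14.3 + 12.0 + 7.9)/2 = 34.2/2 = 17.1
s − a = 2.8, s − b = 5.1, s − c = 9.2
s(s−a)(s−b)(s−c) = 17.1·2.8·5.1·9.2 ≈ 2246.53
Area = √2246.53 ≈ 47.3976

Area = 47.4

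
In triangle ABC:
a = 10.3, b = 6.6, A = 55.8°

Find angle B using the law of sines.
a/sin(A) = b/sin(B)  ⇒  sin(B) = b·sin(A)/a = 6.6·sin(55.8°)/10.3
sin(55.8°) ≈ 0.827081
sin(B) ≈ 6.6·0.827081/10.3 ≈ 5.45873/10.3 ≈ 0.529974
B = arcsin(0.529974) ≈ 32.0037°
(Since b ≤ a we need B ≤ A, so the obtuse alternative 180° − 32.0037° ≈ 147.996° is rejected.)

B = 32°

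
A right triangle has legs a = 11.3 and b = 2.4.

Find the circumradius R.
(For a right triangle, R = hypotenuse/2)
Hypotenuse c = √(a² + b²) = √(127.69 + 5.76) = √133.45 ≈ 11.5521
R = c/2 ≈ 11.5521/2 ≈ 5.77603

R = 5.776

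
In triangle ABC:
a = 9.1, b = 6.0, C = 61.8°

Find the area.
Two sides and the included angle (SAS): A = ½·a·b·sin(C) = ½·9.1·6.0·sin(61.8°)
sin(61.8°) ≈ 0.881303
A ≈ ½·54.6·0.881303 = 27.3·0.881303 ≈ 24.0596

Area = 24.06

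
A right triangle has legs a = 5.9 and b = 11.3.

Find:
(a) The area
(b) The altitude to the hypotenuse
(a) The legs are perpendicular, so Area = ½·a·b = ½·5.9·11.3 = ½·66.67 = 33.335
(b) Hypotenuse c = √(a² + b²) = √(34.81 + 127.69) = √162.5 ≈ 12.7475
    Area = ½·c·h_c  ⇒  h_c = 2·Area/c = 66.67/12.7475 ≈ 5.23003

Area = 33.335, h_c = 5.23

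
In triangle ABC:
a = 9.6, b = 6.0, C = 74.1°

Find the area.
Two sides and the included angle (SAS): A = ½·a·b·sin(C) = ½·9.6·6.0·sin(74.1°)
sin(74.1°) ≈ 0.961741
A ≈ ½·57.6·0.961741 = 28.8·0.961741 ≈ 27.6981

Area = 27.7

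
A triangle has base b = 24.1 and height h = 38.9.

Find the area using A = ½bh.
A = ½·b·h = ½·24.1·38.9 = ½·937.49 = 468.745

Area = 468.745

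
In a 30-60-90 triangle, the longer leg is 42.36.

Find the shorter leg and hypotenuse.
In a 30-60-90 triangle the sides are in ratio 1 : √3 : 2, so short leg = long leg/√3 and hypotenuse = 2·(short leg).
Short leg = 42.36/√3 ≈ 42.36/1.73205 ≈ 24.4566
Hypotenuse = 2·24.4566 ≈ 48.9131

Short leg = 24.46, Hypotenuse = 48.91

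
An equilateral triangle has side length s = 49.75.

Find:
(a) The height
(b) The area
(a) The height splits the triangle into two 30-60-90 halves: h = s·√3/2 = 49.75·1.73205/2 ≈ 86.1695/2 ≈ 43.0848
(b) Area = (√3/4)·s² = (√3/4)·49.75² = (√3/4)·2475.0625 ≈ 0.433013·2475.0625 ≈ 1071.73

Height = 43.08, Area = 1072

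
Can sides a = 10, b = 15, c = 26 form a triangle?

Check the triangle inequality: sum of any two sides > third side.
a + b vs c: 10 + 15 = 25 ≤ 26  ✗
a + c vs b: 10 + 26 = 36 > 15  ✓
b + c vs a: 15 + 26 = 41 > 10  ✓

No: 10 + 15 = 25 is not > 26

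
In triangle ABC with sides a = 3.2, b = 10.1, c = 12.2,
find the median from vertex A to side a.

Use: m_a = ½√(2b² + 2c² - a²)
m_a = ½√(2·10.1² + 2·12.2² − 3.2²) = ½√(2·102.01 + 2·148.84 − 10.24) = ½√(204.02 + 297.68 − 10.24) = ½√491.46
√491.46 ≈ 22.1689, so m_a ≈ 11.0844

m_a = 11.08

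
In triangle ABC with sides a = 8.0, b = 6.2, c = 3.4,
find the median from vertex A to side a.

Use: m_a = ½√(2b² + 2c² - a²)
m_a = ½√(2·6.2² + 2·3.4² − 8.0²) = ½√(2·38.44 + 2·11.56 − 64) = ½√(76.88 + 23.12 − 64) = ½√36
√36 ≈ 6, so m_a ≈ 3

m_a = 3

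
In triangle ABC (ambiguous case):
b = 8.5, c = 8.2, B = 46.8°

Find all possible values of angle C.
b/sin(B) = c/sin(C)  ⇒  sin(C) = c·sin(B)/b = 8.2·sin(46.8°)/8.5
sin(46.8°) ≈ 0.728969
sin(C) ≈ 8.2·0.728969/8.5 ≈ 5.97754/8.5 ≈ 0.70324
Candidate 1: C₁ = arcsin(0.70324) ≈ 44.6876°  →  A = 180° − 46.8° − 44.6876° ≈ 88.5124° > 0, valid
Candidate 2: C₂ = 180° − C₁ ≈ 135.312°  →  A = 180° − 46.8° − 135.312° ≈ -2.1124° ≤ 0, not a valid triangle

C = 44.69° (one solution)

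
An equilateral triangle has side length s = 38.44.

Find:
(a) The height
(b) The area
(a) The height splits the triangle into two 30-60-90 halves: h = s·√3/2 = 38.44·1.73205/2 ≈ 66.58/2 ≈ 33.29
(b) Area = (√3/4)·s² = (√3/4)·38.44² = (√3/4)·1477.6336 ≈ 0.433013·1477.6336 ≈ 639.834

Height = 33.29, Area = 639.8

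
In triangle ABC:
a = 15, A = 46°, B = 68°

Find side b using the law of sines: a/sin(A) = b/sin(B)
a/sin(A) = b/sin(B)  ⇒  b = a·sin(B)/sin(A) = 15·sin(68°)/sin(46°)
sin(68°) ≈ 0.927184, sin(46°) ≈ 0.71934
b ≈ 15·0.927184/0.71934 ≈ 13.9078/0.71934 ≈ 19.3341

b = 19.33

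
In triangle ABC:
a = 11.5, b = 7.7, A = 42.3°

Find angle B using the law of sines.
a/sin(A) = b/sin(B)  ⇒  sin(B) = b·sin(A)/a = 7.7·sin(42.3°)/11.5
sin(42.3°) ≈ 0.673013
sin(B) ≈ 7.7·0.673013/11.5 ≈ 5.1822/11.5 ≈ 0.450626
B = arcsin(0.450626) ≈ 26.7838°
(Since b ≤ a we need B ≤ A, so the obtuse alternative 180° − 26.7838° ≈ 153.216° is rejected.)

B = 26.78°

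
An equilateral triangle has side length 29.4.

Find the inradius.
r = Area/s with s the semi-perimeter.
Area = (√3/4)·29.4² = (√3/4)·864.36 ≈ 0.433013·864.36 ≈ 374.279
s = 3·29.4/2 = 44.1
r ≈ 374.279/44.1 ≈ 8.48705
(Equivalently r = side/(2√3) = 29.4/3.4641 ≈ 8.48705.)

r = 8.487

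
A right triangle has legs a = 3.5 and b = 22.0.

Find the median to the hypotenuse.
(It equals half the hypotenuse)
Hypotenuse c = √(a² + b²) = √(12.25 + 484) = √496.25 ≈ 22.2767
Median to hypotenuse = c/2 ≈ 22.2767/2 ≈ 11.1383

Median = 11.14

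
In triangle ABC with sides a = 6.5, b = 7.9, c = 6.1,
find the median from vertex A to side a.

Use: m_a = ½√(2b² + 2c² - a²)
m_a = ½√(2·7.9² + 2·6.1² − 6.5²) = ½√(2·62.41 + 2·37.21 − 42.25) = ½√(124.82 + 74.42 − 42.25) = ½√156.99
√156.99 ≈ 12.5296, so m_a ≈ 6.26478

m_a = 6.265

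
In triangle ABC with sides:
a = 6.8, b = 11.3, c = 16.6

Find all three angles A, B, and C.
Law of cosines for each angle (a² = 46.24, b² = 127.69, c² = 275.56):
cos(A) = (b² + c² − a²)/(2bc) = (127.69 + 275.56 − 46.24)/(2·11.3·16.6) = 357.01/375.16 ≈ 0.951621  ⇒  A ≈ 17.8951°
cos(B) = (a² + c² − b²)/(2ac) = (46.24 + 275.56 − 127.69)/(2·6.8·16.6) = 194.11/225.76 ≈ 0.859807  ⇒  B ≈ 30.7051°
cos(C) = (a² + b² − c²)/(2ab) = (46.24 + 127.69 − 275.56)/(2·6.8·11.3) = -101.63/153.68 ≈ -0.661309  ⇒  C ≈ 131.4°
Check: A + B + C ≈ 180°

A = 17.9°, B = 30.71°, C = 131.4°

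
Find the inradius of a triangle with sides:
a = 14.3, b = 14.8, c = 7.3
r = Area/s where s is the semi-perimeter.
s = (14.3 + 14.8 + 7.3)/2 = 36.4/2 = 18.2
Area = √(s(s−a)(s−b)(s−c)) = √(18.2·3.9·3.4·10.9) ≈ √2630.52 ≈ 51.2886
r ≈ 51.2886/18.2 ≈ 2.81805

r = 2.818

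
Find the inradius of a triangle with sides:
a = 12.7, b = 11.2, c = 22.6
r = Area/s where s is the semi-perimeter.
s = (12.7 + 11.2 + 22.6)/2 = 46.5/2 = 23.25
Area = √(s(s−a)(s−b)(s−c)) = √(23.25·10.55·12.05·0.65) ≈ √1921.21 ≈ 43.8317
r ≈ 43.8317/23.25 ≈ 1.88523

r = 1.885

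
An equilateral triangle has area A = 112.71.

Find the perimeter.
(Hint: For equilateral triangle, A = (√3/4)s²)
A = (√3/4)s²  ⇒  s² = 4A/√3 = 4·112.71/√3 = 450.84/1.73205 ≈ 260.293
s ≈ √260.293 ≈ 16.1336
Perimeter = 3s ≈ 3·16.1336 ≈ 48.4008

Perimeter = 48.4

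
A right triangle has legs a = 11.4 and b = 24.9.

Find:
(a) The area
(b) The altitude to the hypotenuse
(a) The legs are perpendicular, so Area = ½·a·b = ½·11.4·24.9 = ½·283.86 = 141.93
(b) Hypotenuse c = √(a² + b²) = √(129.96 + 620.01) = √749.97 ≈ 27.3856
    Area = ½·c·h_c  ⇒  h_c = 2·Area/c = 283.86/27.3856 ≈ 10.3653

Area = 141.93, h_c = 10.37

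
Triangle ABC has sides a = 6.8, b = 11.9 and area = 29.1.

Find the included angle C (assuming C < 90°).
Area = ½·a·b·sin(C)  ⇒  sin(C) = 2·Area/(a·b) = 2·29.1/(6.8·11.9) = 58.2/80.92 ≈ 0.719229
C = arcsin(0.719229) ≈ 45.9909° (taking the acute solution since C < 90°)

C = 45.99°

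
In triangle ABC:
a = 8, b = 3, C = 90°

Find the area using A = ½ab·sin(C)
A = ½·a·b·sin(C) = ½·8·3·sin(90°)
sin(90°) ≈ 1
A ≈ ½·24·1 = 12·1 ≈ 12

Area = 12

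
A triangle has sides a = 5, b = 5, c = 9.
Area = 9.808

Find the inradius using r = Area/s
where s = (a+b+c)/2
s = (5 + 5 + 9)/2 = 19/2 = 9.5
r = Area/s = 9.808/9.5 ≈ 1.03242

r = 1.032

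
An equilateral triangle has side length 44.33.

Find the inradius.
r = Area/s with s the semi-perimeter.
Area = (√3/4)·44.33² = (√3/4)·1965.1489 ≈ 0.433013·1965.1489 ≈ 850.934
s = 3·44.33/2 = 66.495
r ≈ 850.934/66.495 ≈ 12.797
(Equivalently r = side/(2√3) = 44.33/3.4641 ≈ 12.797.)

r = 12.8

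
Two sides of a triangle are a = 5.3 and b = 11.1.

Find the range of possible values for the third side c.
Triangle inequality: |a − b| < c < a + b
|a − b| = |5.3 − 11.1| = 5.8
a + b = 5.3 + 11.1 = 16.4

5.8 < c < 16.4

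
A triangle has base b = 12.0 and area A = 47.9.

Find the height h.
A = ½·b·h  ⇒  h = 2A/b = 2·47.9/12.0 = 95.8/12.0 ≈ 7.98333

h = 7.983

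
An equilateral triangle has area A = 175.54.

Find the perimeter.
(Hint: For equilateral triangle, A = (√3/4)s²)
A = (√3/4)s²  ⇒  s² = 4A/√3 = 4·175.54/√3 = 702.16/1.73205 ≈ 405.392
s ≈ √405.392 ≈ 20.1344
Perimeter = 3s ≈ 3·20.1344 ≈ 60.4031

Perimeter = 60.4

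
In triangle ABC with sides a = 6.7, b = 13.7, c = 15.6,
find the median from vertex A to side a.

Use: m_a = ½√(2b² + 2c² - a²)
m_a = ½√(2·13.7² + 2·15.6² − 6.7²) = ½√(2·187.69 + 2·243.36 − 44.89) = ½√(375.38 + 486.72 − 44.89) = ½√817.21
√817.21 ≈ 28.5869, so m_a ≈ 14.2934

m_a = 14.29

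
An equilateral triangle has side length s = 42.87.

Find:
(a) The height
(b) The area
(a) The height splits the triangle into two 30-60-90 halves: h = s·√3/2 = 42.87·1.73205/2 ≈ 74.253/2 ≈ 37.1265
(b) Area = (√3/4)·s² = (√3/4)·42.87² = (√3/4)·1837.8369 ≈ 0.433013·1837.8369 ≈ 795.807

Height = 37.13, Area = 795.8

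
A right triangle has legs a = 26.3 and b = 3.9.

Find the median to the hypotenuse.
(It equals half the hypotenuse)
Hypotenuse c = √(a² + b²) = √(691.69 + 15.21) = √706.9 ≈ 26.5876
Median to hypotenuse = c/2 ≈ 26.5876/2 ≈ 13.2938

Median = 13.29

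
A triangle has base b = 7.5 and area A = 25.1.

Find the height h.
A = ½·b·h  ⇒  h = 2A/b = 2·25.1/7.5 = 50.2/7.5 ≈ 6.69333

h = 6.693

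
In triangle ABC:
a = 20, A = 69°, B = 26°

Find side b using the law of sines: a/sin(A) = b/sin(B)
a/sin(A) = b/sin(B)  ⇒  b = a·sin(B)/sin(A) = 20·sin(26°)/sin(69°)
sin(26°) ≈ 0.438371, sin(69°) ≈ 0.93358
b ≈ 20·0.438371/0.93358 ≈ 8.76742/0.93358 ≈ 9.39118

b = 9.391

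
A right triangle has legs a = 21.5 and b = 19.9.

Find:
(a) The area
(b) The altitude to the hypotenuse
(a) The legs are perpendicular, so Area = ½·a·b = ½·21.5·19.9 = ½·427.85 = 213.925
(b) Hypotenuse c = √(a² + b²) = √(462.25 + 396.01) = √858.26 ≈ 29.2961
    Area = ½·c·h_c  ⇒  h_c = 2·Area/c = 427.85/29.2961 ≈ 14.6043

Area = 213.925, h_c = 14.6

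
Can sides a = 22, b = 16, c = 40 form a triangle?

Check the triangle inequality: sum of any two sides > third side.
a + b vs c: 22 + 16 = 38 ≤ 40  ✗
a + c vs b: 22 + 40 = 62 > 16  ✓
b + c vs a: 16 + 40 = 56 > 22  ✓

No: 22 + 16 = 38 is not > 40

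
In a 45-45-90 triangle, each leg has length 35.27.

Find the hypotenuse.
In a 45-45-90 triangle the sides are in ratio 1 : 1 : √2, so hypotenuse = leg·√2.
Hypotenuse = 35.27·√2 ≈ 35.27·1.41421 ≈ 49.8793

Hypotenuse = 35.27√2 = 49.88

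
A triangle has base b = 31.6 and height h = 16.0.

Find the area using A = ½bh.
A = ½·b·h = ½·31.6·16.0 = ½·505.6 = 252.8

Area = 252.8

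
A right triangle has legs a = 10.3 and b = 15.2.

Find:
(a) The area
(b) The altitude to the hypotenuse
(a) The legs are perpendicular, so Area = ½·a·b = ½·10.3·15.2 = ½·156.56 = 78.28
(b) Hypotenuse c = √(a² + b²) = √(106.09 + 231.04) = √337.13 ≈ 18.3611
    Area = ½·c·h_c  ⇒  h_c = 2·Area/c = 156.56/18.3611 ≈ 8.52672

Area = 78.28, h_c = 8.527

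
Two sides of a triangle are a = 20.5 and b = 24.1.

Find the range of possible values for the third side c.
Triangle inequality: |a − b| < c < a + b
|a − b| = |20.5 − 24.1| = 3.6
a + b = 20.5 + 24.1 = 44.6

3.6 < c < 44.6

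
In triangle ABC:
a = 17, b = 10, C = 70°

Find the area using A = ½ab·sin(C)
A = ½·a·b·sin(C) = ½·17·10·sin(70°)
sin(70°) ≈ 0.939693
A ≈ ½·170·0.939693 = 85·0.939693 ≈ 79.8739

Area = 79.87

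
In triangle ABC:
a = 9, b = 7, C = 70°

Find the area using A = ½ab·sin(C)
A = ½·a·b·sin(C) = ½·9·7·sin(70°)
sin(70°) ≈ 0.939693
A ≈ ½·63·0.939693 = 31.5·0.939693 ≈ 29.6003

Area = 29.6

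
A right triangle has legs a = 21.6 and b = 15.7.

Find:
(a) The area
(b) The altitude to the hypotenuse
(a) The legs are perpendicular, so Area = ½·a·b = ½·21.6·15.7 = ½·339.12 = 169.56
(b) Hypotenuse c = √(a² + b²) = √(466.56 + 246.49) = √713.05 ≈ 26.703
    Area = ½·c·h_c  ⇒  h_c = 2·Area/c = 339.12/26.703 ≈ 12.6997

Area = 169.56, h_c = 12.7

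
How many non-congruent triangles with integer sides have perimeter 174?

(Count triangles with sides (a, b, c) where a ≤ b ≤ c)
Let a ≤ b ≤ c with a + b + c = 174. The only binding inequality is a + b > c, i.e. 174 − c > c, so c < 174/2; and c ≥ 174/3 since c is the largest side.
So 58 ≤ c ≤ 86. For each c, b runs from ⌈(174 − c)/2⌉ up to c (then a = 174 − b − c satisfies 1 ≤ a ≤ b automatically), giving c − ⌈(174 − c)/2⌉ + 1 choices.
Summing over c: 1 + 2 + 4 + 5 + … + 41 + 43  (29 terms, c = 58, …, 86) = 631
Check (closed form: nearest integer to p²/48 for even p, (p+3)²/48 for odd p): 174²/48 = 30276/48 ≈ 630.75 → 631

631 triangles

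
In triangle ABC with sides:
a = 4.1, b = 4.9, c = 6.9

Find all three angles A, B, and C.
Law of cosines for each angle (a² = 16.81, b² = 24.01, c² = 47.61):
cos(A) = (b² + c² − a²)/(2bc) = (24.01 + 47.61 − 16.81)/(2·4.9·6.9) = 54.81/67.62 ≈ 0.810559  ⇒  A ≈ 35.8494°
cos(B) = (a² + c² − b²)/(2ac) = (16.81 + 47.61 − 24.01)/(2·4.1·6.9) = 40.41/56.58 ≈ 0.71421  ⇒  B ≈ 44.4215°
cos(C) = (a² + b² − c²)/(2ab) = (16.81 + 24.01 − 47.61)/(2·4.1·4.9) = -6.79/40.18 ≈ -0.16899  ⇒  C ≈ 99.7291°
Check: A + B + C ≈ 180°

A = 35.85°, B = 44.42°, C = 99.73°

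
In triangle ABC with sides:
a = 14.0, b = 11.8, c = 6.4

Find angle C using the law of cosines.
c² = a² + b² − 2ab·cos(C)  ⇒  cos(C) = (a² + b² − c²)/(2ab)
cos(C) = (14.0² + 11.8² − 6.4²)/(2·14.0·11.8) = (196 + 139.24 − 40.96)/330.4 = 294.28/330.4 ≈ 0.890678
C = arccos(0.890678) ≈ 27.0414°

C = 27.04°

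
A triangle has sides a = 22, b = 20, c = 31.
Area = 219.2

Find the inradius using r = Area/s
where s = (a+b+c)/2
s = (22 + 20 + 31)/2 = 73/2 = 36.5
r = Area/s = 219.2/36.5 ≈ 6.00548

r = 6.005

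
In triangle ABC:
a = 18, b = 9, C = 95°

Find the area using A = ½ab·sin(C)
A = ½·a·b·sin(C) = ½·18·9·sin(95°)
sin(95°) ≈ 0.996195
A ≈ ½·162·0.996195 = 81·0.996195 ≈ 80.6918

Area = 80.69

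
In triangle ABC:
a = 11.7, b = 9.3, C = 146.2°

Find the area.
Two sides and the included angle (SAS): A = ½·a·b·sin(C) = ½·11.7·9.3·sin(146.2°)
sin(146.2°) ≈ 0.556296
A ≈ ½·108.81·0.556296 = 54.405·0.556296 ≈ 30.2653

Area = 30.27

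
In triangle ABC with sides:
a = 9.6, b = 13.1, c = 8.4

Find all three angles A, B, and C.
Law of cosines for each angle (a² = 92.16, b² = 171.61, c² = 70.56):
cos(A) = (b² + c² − a²)/(2bc) = (171.61 + 70.56 − 92.16)/(2·13.1·8.4) = 150.01/220.08 ≈ 0.681616  ⇒  A ≈ 47.03°
cos(B) = (a² + c² − b²)/(2ac) = (92.16 + 70.56 − 171.61)/(2·9.6·8.4) = -8.89/161.28 ≈ -0.0551215  ⇒  B ≈ 93.1598°
cos(C) = (a² + b² − c²)/(2ab) = (92.16 + 171.61 − 70.56)/(2·9.6·13.1) = 193.21/251.52 ≈ 0.76817  ⇒  C ≈ 39.8102°
Check: A + B + C ≈ 180°

A = 47.03°, B = 93.16°, C = 39.81°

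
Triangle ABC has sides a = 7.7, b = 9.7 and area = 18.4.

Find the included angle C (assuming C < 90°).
Area = ½·a·b·sin(C)  ⇒  sin(C) = 2·Area/(a·b) = 2·18.4/(7.7·9.7) = 36.8/74.69 ≈ 0.492703
C = arcsin(0.492703) ≈ 29.5184° (taking the acute solution since C < 90°)

C = 29.52°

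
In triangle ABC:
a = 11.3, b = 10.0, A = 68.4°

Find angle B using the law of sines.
a/sin(A) = b/sin(B)  ⇒  sin(B) = b·sin(A)/a = 10.0·sin(68.4°)/11.3
sin(68.4°) ≈ 0.929776
sin(B) ≈ 10.0·0.929776/11.3 ≈ 9.29776/11.3 ≈ 0.822811
B = arcsin(0.822811) ≈ 55.3672°
(Since b ≤ a we need B ≤ A, so the obtuse alternative 180° − 55.3672° ≈ 124.633° is rejected.)

B = 55.37°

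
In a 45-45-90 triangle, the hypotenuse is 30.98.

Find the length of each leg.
In a 45-45-90 triangle hypotenuse = leg·√2, so leg = hypotenuse/√2.
Leg = 30.98/√2 ≈ 30.98/1.41421 ≈ 21.9062

Each leg = 21.91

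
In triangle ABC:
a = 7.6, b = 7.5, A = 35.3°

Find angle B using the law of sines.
a/sin(A) = b/sin(B)  ⇒  sin(B) = b·sin(A)/a = 7.5·sin(35.3°)/7.6
sin(35.3°) ≈ 0.577858
sin(B) ≈ 7.5·0.577858/7.6 ≈ 4.33393/7.6 ≈ 0.570254
B = arcsin(0.570254) ≈ 34.768°
(Since b ≤ a we need B ≤ A, so the obtuse alternative 180° − 34.768° ≈ 145.232° is rejected.)

B = 34.77°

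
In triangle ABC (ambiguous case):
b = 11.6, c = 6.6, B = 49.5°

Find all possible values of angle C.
b/sin(B) = c/sin(C)  ⇒  sin(C) = c·sin(B)/b = 6.6·sin(49.5°)/11.6
sin(49.5°) ≈ 0.760406
sin(C) ≈ 6.6·0.760406/11.6 ≈ 5.01868/11.6 ≈ 0.432645
Candidate 1: C₁ = arcsin(0.432645) ≈ 25.6355°  →  A = 180° − 49.5° − 25.6355° ≈ 104.864° > 0, valid
Candidate 2: C₂ = 180° − C₁ ≈ 154.364°  →  A = 180° − 49.5° − 154.364° ≈ -23.8645° ≤ 0, not a valid triangle

C = 25.64° (one solution)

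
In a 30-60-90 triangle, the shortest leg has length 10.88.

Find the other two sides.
In a 30-60-90 triangle the sides are in ratio 1 : √3 : 2 (short leg : long leg : hypotenuse).
Long leg = 10.88·√3 ≈ 10.88·1.73205 ≈ 18.8447
Hypotenuse = 2·10.88 = 21.76

Long leg = 10.88√3 = 18.84, Hypotenuse = 21.76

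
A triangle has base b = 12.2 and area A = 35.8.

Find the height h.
A = ½·b·h  ⇒  h = 2A/b = 2·35.8/12.2 = 71.6/12.2 ≈ 5.86885

h = 5.869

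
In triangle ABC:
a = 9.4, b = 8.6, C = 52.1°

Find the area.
Two sides and the included angle (SAS): A = ½·a·b·sin(C) = ½·9.4·8.6·sin(52.1°)
sin(52.1°) ≈ 0.789084
A ≈ ½·80.84·0.789084 = 40.42·0.789084 ≈ 31.8948

Area = 31.89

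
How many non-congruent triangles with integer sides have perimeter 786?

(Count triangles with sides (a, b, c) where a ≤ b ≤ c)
Let a ≤ b ≤ c with a + b + c = 786. The only binding inequality is a + b > c, i.e. 786 − c > c, so c < 786/2; and c ≥ 786/3 since c is the largest side.
So 262 ≤ c ≤ 392. For each c, b runs from ⌈(786 − c)/2⌉ up to c (then a = 786 − b − c satisfies 1 ≤ a ≤ b automatically), giving c − ⌈(786 − c)/2⌉ + 1 choices.
Summing over c: 1 + 2 + 4 + 5 + … + 194 + 196  (131 terms, c = 262, …, 392) = 12871
Check (closed form: nearest integer to p²/48 for even p, (p+3)²/48 for odd p): 786²/48 = 617796/48 ≈ 12870.75 → 12871

12871 triangles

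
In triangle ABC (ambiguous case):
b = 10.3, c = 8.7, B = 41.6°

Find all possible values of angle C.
b/sin(B) = c/sin(C)  ⇒  sin(C) = c·sin(B)/b = 8.7·sin(41.6°)/10.3
sin(41.6°) ≈ 0.663926
sin(C) ≈ 8.7·0.663926/10.3 ≈ 5.77616/10.3 ≈ 0.560792
Candidate 1: C₁ = arcsin(0.560792) ≈ 34.1106°  →  A = 180° − 41.6° − 34.1106° ≈ 104.289° > 0, valid
Candidate 2: C₂ = 180° − C₁ ≈ 145.889°  →  A = 180° − 41.6° − 145.889° ≈ -7.4894° ≤ 0, not a valid triangle

C = 34.11° (one solution)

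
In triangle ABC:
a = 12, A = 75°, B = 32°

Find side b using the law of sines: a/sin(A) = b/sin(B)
a/sin(A) = b/sin(B)  ⇒  b = a·sin(B)/sin(A) = 12·sin(32°)/sin(75°)
sin(32°) ≈ 0.529919, sin(75°) ≈ 0.965926
b ≈ 12·0.529919/0.965926 ≈ 6.35903/0.965926 ≈ 6.58335

b = 6.583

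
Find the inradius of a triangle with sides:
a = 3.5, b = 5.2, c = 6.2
r = Area/s where s is the semi-perimeter.
s = (3.5 + 5.2 + 6.2)/2 = 14.9/2 = 7.45
Area = √(s(s−a)(s−b)(s−c)) = √(7.45·3.95·2.25·1.25) ≈ √82.7648 ≈ 9.09752
r ≈ 9.09752/7.45 ≈ 1.22114

r = 1.221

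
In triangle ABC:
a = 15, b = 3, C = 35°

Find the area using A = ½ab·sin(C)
A = ½·a·b·sin(C) = ½·15·3·sin(35°)
sin(35°) ≈ 0.573576
A ≈ ½·45·0.573576 = 22.5·0.573576 ≈ 12.9055

Area = 12.91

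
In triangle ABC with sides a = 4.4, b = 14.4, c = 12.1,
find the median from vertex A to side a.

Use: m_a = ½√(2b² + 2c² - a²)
m_a = ½√(2·14.4² + 2·12.1² − 4.4²) = ½√(2·207.36 + 2·146.41 − 19.36) = ½√(414.72 + 292.82 − 19.36) = ½√688.18
√688.18 ≈ 26.2332, so m_a ≈ 13.1166

m_a = 13.12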